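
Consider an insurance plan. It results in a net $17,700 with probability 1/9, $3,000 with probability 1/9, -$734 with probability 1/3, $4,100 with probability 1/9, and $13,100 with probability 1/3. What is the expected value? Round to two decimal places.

$6,877.56

EV = 1/9 × 17700 + 1/9 × 3000 + 1/3 × (-734) + 1/9 × 4100 + 1/3 × 13100 = 1966.6667 + 333.3333 − 244.6667 + 455.5556 + 4366.6667 = 6877.5556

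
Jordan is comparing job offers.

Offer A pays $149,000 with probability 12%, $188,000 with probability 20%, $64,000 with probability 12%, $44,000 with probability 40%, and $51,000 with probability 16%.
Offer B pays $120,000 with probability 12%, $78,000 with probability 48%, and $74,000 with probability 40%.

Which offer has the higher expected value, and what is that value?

Offer A = 0.12 × 149000 + 0.2 × 188000 + 0.12 × 64000 + 0.4 × 44000 + 0.16 × 51000 = 17880 + 37600 + 7680 + 17600 + 8160 = 88920
Offer B = 0.12 × 120000 + 0.48 × 78000 + 0.4 × 74000 = 14400 + 37440 + 29600 = 81440

Offer A ($88,920)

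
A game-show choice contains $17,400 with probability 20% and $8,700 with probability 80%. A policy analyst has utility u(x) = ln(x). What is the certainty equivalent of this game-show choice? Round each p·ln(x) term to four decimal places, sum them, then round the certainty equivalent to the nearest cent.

$9,993.60

E[u] = 0.2·ln(17400) + 0.8·ln(8700) = 1.9528 + 7.2569 = 9.2097
CE = e^9.2097 ≈ 9993.60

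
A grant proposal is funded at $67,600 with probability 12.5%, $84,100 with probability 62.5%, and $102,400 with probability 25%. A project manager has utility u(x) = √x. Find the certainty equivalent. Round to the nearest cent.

E[u] = 0.125·√67600 + 0.625·√84100 + 0.25·√102400 = 0.125·260 + 0.625·290 + 0.25·320 = 293.75
CE = (293.75)² = 86289.0625

$86,289.06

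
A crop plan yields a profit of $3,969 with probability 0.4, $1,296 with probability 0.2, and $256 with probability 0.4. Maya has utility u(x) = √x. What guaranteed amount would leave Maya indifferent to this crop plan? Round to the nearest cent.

E[u] = 0.4·√3969 + 0.2·√1296 + 0.4·√256 = 0.4·63 + 0.2·36 + 0.4·16 = 38.8
CE = (38.8)² = 1505.44

$1,505.44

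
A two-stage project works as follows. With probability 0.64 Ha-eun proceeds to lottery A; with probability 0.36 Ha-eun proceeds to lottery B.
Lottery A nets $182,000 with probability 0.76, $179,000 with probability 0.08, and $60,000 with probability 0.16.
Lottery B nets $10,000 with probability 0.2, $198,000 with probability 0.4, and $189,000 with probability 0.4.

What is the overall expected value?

$160,281.60

EV(A) = 0.76 × 182000 + 0.08 × 179000 + 0.16 × 60000 = 138320 + 14320 + 9600 = 162240
EV(B) = 0.2 × 10000 + 0.4 × 198000 + 0.4 × 189000 = 2000 + 79200 + 75600 = 156800
Overall = 0.64 × 162240 + 0.36 × 156800 = 103833.6 + 56448 = 160281.6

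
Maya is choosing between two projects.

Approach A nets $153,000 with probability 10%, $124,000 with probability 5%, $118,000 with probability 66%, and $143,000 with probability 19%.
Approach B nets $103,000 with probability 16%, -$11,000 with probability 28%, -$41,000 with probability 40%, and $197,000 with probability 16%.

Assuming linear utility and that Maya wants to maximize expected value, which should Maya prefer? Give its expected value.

Approach A ($126,550)

Approach A = 0.1 × 153000 + 0.05 × 124000 + 0.66 × 118000 + 0.19 × 143000 = 15300 + 6200 + 77880 + 27170 = 126550
Approach B = 0.16 × 103000 + 0.28 × (-11000) + 0.4 × (-41000) + 0.16 × 197000 = 16480 − 3080 − 16400 + 31520 = 28520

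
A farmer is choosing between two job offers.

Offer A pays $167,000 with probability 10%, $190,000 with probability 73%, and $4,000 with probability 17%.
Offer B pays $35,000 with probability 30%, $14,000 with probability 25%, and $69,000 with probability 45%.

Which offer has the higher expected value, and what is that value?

Offer A = 0.1 × 167000 + 0.73 × 190000 + 0.17 × 4000 = 16700 + 138700 + 680 = 156080
Offer B = 0.3 × 35000 + 0.25 × 14000 + 0.45 × 69000 = 10500 + 3500 + 31050 = 45050

Offer A ($156,080)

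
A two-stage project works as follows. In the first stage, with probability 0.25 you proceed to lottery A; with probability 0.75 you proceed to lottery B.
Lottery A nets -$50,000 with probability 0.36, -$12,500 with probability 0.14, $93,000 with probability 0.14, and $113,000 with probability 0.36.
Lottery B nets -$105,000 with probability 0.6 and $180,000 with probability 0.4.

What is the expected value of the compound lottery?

EV(A) = 0.36 × (-50000) + 0.14 × (-12500) + 0.14 × 93000 + 0.36 × 113000 = -18000 − 1750 + 13020 + 40680 = 33950
EV(B) = 0.6 × (-105000) + 0.4 × 180000 = -63000 + 72000 = 9000
Overall = 0.25 × 33950 + 0.75 × 9000 = 8487.5 + 6750 = 15237.5

$15,237.50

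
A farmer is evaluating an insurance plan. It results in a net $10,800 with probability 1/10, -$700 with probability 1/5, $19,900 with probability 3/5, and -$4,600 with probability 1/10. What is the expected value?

$12,420

EV = 1/10 × 10800 + 1/5 × (-700) + 3/5 × 19900 + 1/10 × (-4600) = 1080 − 140 + 11940 − 460 = 12420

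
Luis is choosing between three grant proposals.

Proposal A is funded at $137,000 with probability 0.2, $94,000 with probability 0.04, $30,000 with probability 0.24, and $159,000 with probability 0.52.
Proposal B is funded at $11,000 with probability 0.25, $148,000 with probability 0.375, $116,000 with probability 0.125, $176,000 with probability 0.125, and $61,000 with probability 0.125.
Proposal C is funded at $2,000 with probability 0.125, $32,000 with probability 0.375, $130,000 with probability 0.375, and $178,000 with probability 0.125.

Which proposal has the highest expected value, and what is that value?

Proposal A ($121,040)

Proposal A = 0.2 × 137000 + 0.04 × 94000 + 0.24 × 30000 + 0.52 × 159000 = 27400 + 3760 + 7200 + 82680 = 121040
Proposal B = 0.25 × 11000 + 0.375 × 148000 + 0.125 × 116000 + 0.125 × 176000 + 0.125 × 61000 = 2750 + 55500 + 14500 + 22000 + 7625 = 102375
Proposal C = 0.125 × 2000 + 0.375 × 32000 + 0.375 × 130000 + 0.125 × 178000 = 250 + 12000 + 48750 + 22250 = 83250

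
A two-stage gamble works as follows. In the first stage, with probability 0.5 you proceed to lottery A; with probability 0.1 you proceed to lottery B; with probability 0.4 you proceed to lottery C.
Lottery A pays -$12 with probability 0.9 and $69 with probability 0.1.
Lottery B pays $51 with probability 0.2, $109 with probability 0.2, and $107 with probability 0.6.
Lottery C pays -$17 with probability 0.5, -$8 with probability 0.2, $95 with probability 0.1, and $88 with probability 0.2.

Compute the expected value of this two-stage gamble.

EV(A) = 0.9 × (-12) + 0.1 × 69 = -10.8 + 6.9 = -3.9
EV(B) = 0.2 × 51 + 0.2 × 109 + 0.6 × 107 = 10.2 + 21.8 + 64.2 = 96.2
EV(C) = 0.5 × (-17) + 0.2 × (-8) + 0.1 × 95 + 0.2 × 88 = -8.5 − 1.6 + 9.5 + 17.6 = 17
Overall = 0.5 × (-3.9) + 0.1 × 96.2 + 0.4 × 17 = -1.95 + 9.62 + 6.8 = 14.47

$14.47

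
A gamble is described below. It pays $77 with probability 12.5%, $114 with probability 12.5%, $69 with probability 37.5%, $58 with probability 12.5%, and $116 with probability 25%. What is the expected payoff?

EV = 0.125 × 77 + 0.125 × 114 + 0.375 × 69 + 0.125 × 58 + 0.25 × 116 = 9.625 + 14.25 + 25.875 + 7.25 + 29 = 86

$86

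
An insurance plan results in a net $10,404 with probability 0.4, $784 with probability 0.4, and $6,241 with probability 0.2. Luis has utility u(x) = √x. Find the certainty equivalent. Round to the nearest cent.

E[u] = 0.4·√10404 + 0.4·√784 + 0.2·√6241 = 0.4·102 + 0.4·28 + 0.2·79 = 67.8
CE = (67.8)² = 4596.84

$4,596.84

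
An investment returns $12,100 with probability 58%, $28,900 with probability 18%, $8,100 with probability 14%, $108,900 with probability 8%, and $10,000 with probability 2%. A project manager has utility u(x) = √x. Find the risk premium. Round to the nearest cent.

$3,932.84

E[u] = 0.58·√12100 + 0.18·√28900 + 0.14·√8100 + 0.08·√108900 + 0.02·√10000 = 0.58·110 + 0.18·170 + 0.14·90 + 0.08·330 + 0.02·100 = 135.4
CE = (135.4)² = 18333.16
Risk premium = EV − CE = 22266 − 18333.16 = 3932.84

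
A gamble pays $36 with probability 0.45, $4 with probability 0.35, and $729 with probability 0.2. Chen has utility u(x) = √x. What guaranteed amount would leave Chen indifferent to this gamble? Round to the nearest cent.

E[u] = 0.45·√36 + 0.35·√4 + 0.2·√729 = 0.45·6 + 0.35·2 + 0.2·27 = 8.8
CE = (8.8)² = 77.44

$77.44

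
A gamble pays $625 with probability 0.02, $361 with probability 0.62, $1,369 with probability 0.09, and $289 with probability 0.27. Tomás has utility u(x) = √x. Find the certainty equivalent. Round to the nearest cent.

$408.04

E[u] = 0.02·√625 + 0.62·√361 + 0.09·√1369 + 0.27·√289 = 0.02·25 + 0.62·19 + 0.09·37 + 0.27·17 = 20.2
CE = (20.2)² = 408.04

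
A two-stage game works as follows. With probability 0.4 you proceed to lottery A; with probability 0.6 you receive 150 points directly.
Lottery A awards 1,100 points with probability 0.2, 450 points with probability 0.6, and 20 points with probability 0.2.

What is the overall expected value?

287.6 points

EV(A) = 0.2 × 1100 + 0.6 × 450 + 0.2 × 20 = 220 + 270 + 4 = 494
Branch B: 150 (certain)
Overall = 0.4 × 494 + 0.6 × 150 = 197.6 + 90 = 287.6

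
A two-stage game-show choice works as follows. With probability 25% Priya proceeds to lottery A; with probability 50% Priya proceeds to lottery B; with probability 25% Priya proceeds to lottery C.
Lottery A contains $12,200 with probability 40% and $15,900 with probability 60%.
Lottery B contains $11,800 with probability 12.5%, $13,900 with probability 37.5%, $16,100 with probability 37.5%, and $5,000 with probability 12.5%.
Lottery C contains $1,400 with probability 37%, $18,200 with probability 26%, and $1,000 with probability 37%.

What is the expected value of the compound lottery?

$11,685

EV(A) = 0.4 × 12200 + 0.6 × 15900 = 4880 + 9540 = 14420
EV(B) = 0.125 × 11800 + 0.375 × 13900 + 0.375 × 16100 + 0.125 × 5000 = 1475 + 5212.5 + 6037.5 + 625 = 13350
EV(C) = 0.37 × 1400 + 0.26 × 18200 + 0.37 × 1000 = 518 + 4732 + 370 = 5620
Overall = 0.25 × 14420 + 0.5 × 13350 + 0.25 × 5620 = 3605 + 6675 + 1405 = 11685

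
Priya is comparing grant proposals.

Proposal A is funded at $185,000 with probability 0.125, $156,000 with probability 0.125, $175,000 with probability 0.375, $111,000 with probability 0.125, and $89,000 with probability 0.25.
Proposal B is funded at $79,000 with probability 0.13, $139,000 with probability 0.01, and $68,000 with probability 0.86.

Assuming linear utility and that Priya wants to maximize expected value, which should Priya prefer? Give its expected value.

Proposal A = 0.125 × 185000 + 0.125 × 156000 + 0.375 × 175000 + 0.125 × 111000 + 0.25 × 89000 = 23125 + 19500 + 65625 + 13875 + 22250 = 144375
Proposal B = 0.13 × 79000 + 0.01 × 139000 + 0.86 × 68000 = 10270 + 1390 + 58480 = 70140

Proposal A ($144,375)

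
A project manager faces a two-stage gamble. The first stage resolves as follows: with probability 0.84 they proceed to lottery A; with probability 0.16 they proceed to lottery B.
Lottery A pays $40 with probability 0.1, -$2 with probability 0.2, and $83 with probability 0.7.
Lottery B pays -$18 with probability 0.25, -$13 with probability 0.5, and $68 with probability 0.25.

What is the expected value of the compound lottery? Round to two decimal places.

EV(A) = 0.1 × 40 + 0.2 × (-2) + 0.7 × 83 = 4 − 0.4 + 58.1 = 61.7
EV(B) = 0.25 × (-18) + 0.5 × (-13) + 0.25 × 68 = -4.5 − 6.5 + 17 = 6
Overall = 0.84 × 61.7 + 0.16 × 6 = 51.828 + 0.96 = 52.788

$52.79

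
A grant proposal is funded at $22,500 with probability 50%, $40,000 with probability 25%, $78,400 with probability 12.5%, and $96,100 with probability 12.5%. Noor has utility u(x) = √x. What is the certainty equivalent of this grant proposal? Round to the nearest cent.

$39,501.56

E[u] = 0.5·√22500 + 0.25·√40000 + 0.125·√78400 + 0.125·√96100 = 0.5·150 + 0.25·200 + 0.125·280 + 0.125·310 = 198.75
CE = (198.75)² = 39501.5625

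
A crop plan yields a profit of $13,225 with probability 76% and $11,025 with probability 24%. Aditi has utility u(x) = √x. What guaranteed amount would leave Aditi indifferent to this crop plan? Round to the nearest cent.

E[u] = 0.76·√13225 + 0.24·√11025 = 0.76·115 + 0.24·105 = 112.6
CE = (112.6)² = 12678.76

$12,678.76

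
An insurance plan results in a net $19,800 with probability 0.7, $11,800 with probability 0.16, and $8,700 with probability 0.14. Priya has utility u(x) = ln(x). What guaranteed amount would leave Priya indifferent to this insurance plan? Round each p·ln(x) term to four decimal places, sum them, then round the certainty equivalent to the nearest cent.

E[u] = 0.7·ln(19800) + 0.16·ln(11800) + 0.14·ln(8700) = 6.9254 + 1.5001 + 1.2700 = 9.6955
CE = e^9.6955 ≈ 16244.34

$16,244.34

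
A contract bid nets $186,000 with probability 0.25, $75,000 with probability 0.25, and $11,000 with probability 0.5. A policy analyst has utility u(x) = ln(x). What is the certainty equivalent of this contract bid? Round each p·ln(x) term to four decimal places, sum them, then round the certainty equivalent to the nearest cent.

E[u] = 0.25·ln(186000) + 0.25·ln(75000) + 0.5·ln(11000) = 3.0334 + 2.8063 + 4.6528 = 10.4925
CE = e^10.4925 ≈ 36044.16

$36,044.16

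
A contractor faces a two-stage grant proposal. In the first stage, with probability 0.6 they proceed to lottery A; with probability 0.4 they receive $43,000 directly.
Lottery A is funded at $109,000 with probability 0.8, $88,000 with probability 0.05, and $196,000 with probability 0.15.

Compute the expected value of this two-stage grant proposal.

EV(A) = 0.8 × 109000 + 0.05 × 88000 + 0.15 × 196000 = 87200 + 4400 + 29400 = 121000
Branch B: 43000 (certain)
Overall = 0.6 × 121000 + 0.4 × 43000 = 72600 + 17200 = 89800

$89,800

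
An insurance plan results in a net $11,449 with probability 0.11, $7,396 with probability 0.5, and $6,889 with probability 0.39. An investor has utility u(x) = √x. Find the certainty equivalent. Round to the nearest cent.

E[u] = 0.11·√11449 + 0.5·√7396 + 0.39·√6889 = 0.11·107 + 0.5·86 + 0.39·83 = 87.14
CE = (87.14)² = 7593.3796

$7,593.38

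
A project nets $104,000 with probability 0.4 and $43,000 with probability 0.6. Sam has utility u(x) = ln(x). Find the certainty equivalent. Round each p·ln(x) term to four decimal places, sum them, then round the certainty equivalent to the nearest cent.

$61,224.33

E[u] = 0.4·ln(104000) + 0.6·ln(43000) = 4.6209 + 6.4014 = 11.0223
CE = e^11.0223 ≈ 61224.33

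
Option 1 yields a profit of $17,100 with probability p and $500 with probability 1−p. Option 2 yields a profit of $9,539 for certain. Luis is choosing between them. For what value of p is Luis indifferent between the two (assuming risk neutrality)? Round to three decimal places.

p = 0.545

p·17100 + (1−p)·500 = 9539
16600p + 500 = 9539
p = (9539 − 500) / 16600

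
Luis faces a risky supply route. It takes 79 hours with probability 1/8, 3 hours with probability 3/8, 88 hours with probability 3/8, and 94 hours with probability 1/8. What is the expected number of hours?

55.75 hours

EV = 1/8 × 79 + 3/8 × 3 + 3/8 × 88 + 1/8 × 94 = 9.875 + 1.125 + 33 + 11.75 = 55.75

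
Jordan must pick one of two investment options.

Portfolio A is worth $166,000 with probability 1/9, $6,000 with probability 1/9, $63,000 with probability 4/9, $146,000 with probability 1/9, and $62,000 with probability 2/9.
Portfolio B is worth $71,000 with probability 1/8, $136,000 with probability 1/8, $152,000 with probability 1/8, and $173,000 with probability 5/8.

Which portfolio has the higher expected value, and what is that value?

Portfolio A = 1/9 × 166000 + 1/9 × 6000 + 4/9 × 63000 + 1/9 × 146000 + 2/9 × 62000 = 18444.4444 + 666.6667 + 28000 + 16222.2222 + 13777.7778 = 77111.1111
Portfolio B = 1/8 × 71000 + 1/8 × 136000 + 1/8 × 152000 + 5/8 × 173000 = 8875 + 17000 + 19000 + 108125 = 153000

Portfolio B ($153,000)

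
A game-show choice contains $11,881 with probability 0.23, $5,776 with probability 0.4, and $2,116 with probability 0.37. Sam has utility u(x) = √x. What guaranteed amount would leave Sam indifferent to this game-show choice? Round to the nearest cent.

E[u] = 0.23·√11881 + 0.4·√5776 + 0.37·√2116 = 0.23·109 + 0.4·76 + 0.37·46 = 72.49
CE = (72.49)² = 5254.8001

$5,254.80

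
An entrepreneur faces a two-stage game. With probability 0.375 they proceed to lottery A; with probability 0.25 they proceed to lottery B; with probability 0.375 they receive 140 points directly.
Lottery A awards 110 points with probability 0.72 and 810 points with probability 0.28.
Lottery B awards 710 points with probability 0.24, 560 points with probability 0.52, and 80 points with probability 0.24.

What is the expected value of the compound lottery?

EV(A) = 0.72 × 110 + 0.28 × 810 = 79.2 + 226.8 = 306
EV(B) = 0.24 × 710 + 0.52 × 560 + 0.24 × 80 = 170.4 + 291.2 + 19.2 = 480.8
Branch C: 140 (certain)
Overall = 0.375 × 306 + 0.25 × 480.8 + 0.375 × 140 = 114.75 + 120.2 + 52.5 = 287.45

287.45 points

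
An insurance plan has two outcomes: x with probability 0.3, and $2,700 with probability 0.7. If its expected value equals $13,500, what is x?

x = $38,700

0.3·x + 0.7·2700 = 13500
0.3·x = 13500 − 1890 = 11610
x = 11610 / 0.3 = 38700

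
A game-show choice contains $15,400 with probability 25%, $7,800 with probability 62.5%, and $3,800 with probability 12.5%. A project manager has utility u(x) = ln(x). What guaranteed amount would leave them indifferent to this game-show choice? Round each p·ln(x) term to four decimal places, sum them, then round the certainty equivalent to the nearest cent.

$8,450.66

E[u] = 0.25·ln(15400) + 0.625·ln(7800) + 0.125·ln(3800) = 2.4105 + 5.6012 + 1.0303 = 9.0420
CE = e^9.0420 ≈ 8450.66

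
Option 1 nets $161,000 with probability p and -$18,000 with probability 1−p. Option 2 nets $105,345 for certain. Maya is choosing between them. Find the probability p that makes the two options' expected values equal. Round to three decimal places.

p·161000 + (1−p)·(-18000) = 105345
179000p − 18000 = 105345
p = (105345 + 18000) / 179000

p = 0.689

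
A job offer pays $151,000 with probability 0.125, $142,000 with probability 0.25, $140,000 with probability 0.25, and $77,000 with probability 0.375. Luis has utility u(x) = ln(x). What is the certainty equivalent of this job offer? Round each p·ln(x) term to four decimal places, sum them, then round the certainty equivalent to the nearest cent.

E[u] = 0.125·ln(151000) + 0.25·ln(142000) + 0.25·ln(140000) + 0.375·ln(77000) = 1.4906 + 2.9659 + 2.9623 + 4.2193 = 11.6381
CE = e^11.6381 ≈ 113334.62

$113,334.62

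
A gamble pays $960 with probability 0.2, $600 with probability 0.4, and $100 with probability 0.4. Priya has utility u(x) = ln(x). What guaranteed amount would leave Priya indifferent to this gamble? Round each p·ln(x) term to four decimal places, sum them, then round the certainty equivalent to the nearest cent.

E[u] = 0.2·ln(960) + 0.4·ln(600) + 0.4·ln(100) = 1.3734 + 2.5588 + 1.8421 = 5.7743
CE = e^5.7743 ≈ 321.92

$321.92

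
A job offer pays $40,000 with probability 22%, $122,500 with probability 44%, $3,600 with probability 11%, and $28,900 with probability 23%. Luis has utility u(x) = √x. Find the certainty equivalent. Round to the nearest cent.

$59,389.69

E[u] = 0.22·√40000 + 0.44·√122500 + 0.11·√3600 + 0.23·√28900 = 0.22·200 + 0.44·350 + 0.11·60 + 0.23·170 = 243.7
CE = (243.7)² = 59389.69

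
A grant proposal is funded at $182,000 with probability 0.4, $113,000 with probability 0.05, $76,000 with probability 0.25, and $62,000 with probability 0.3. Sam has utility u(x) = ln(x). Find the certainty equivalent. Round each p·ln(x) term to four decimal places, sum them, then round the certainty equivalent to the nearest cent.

E[u] = 0.4·ln(182000) + 0.05·ln(113000) + 0.25·ln(76000) + 0.3·ln(62000) = 4.8447 + 0.5818 + 2.8096 + 3.3105 = 11.5466
CE = e^11.5466 ≈ 103424.79

$103,424.79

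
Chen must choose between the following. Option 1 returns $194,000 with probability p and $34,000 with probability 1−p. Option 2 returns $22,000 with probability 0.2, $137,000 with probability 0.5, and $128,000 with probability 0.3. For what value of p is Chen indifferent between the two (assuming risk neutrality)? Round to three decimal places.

p = 0.483

EV(Option 2) = 0.2 × 22000 + 0.5 × 137000 + 0.3 × 128000 = 4400 + 68500 + 38400 = 111300
p·194000 + (1−p)·34000 = 111300
160000p + 34000 = 111300
p = (111300 − 34000) / 160000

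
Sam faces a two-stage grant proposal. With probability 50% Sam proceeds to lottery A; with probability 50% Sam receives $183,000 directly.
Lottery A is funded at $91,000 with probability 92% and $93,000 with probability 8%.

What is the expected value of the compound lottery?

EV(A) = 0.92 × 91000 + 0.08 × 93000 = 83720 + 7440 = 91160
Branch B: 183000 (certain)
Overall = 0.5 × 91160 + 0.5 × 183000 = 45580 + 91500 = 137080

$137,080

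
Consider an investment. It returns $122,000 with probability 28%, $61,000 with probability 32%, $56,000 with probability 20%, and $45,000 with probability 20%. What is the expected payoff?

$73,880

EV = 0.28 × 122000 + 0.32 × 61000 + 0.2 × 56000 + 0.2 × 45000 = 34160 + 19520 + 11200 + 9000 = 73880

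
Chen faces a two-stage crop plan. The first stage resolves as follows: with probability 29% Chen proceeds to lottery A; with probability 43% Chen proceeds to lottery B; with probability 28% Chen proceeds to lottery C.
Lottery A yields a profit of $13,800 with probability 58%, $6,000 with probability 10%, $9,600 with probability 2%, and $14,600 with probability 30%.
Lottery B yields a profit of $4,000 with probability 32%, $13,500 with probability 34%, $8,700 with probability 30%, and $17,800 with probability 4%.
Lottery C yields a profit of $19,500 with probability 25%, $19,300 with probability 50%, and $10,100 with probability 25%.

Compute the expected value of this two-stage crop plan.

$12,547.60

EV(A) = 0.58 × 13800 + 0.1 × 6000 + 0.02 × 9600 + 0.3 × 14600 = 8004 + 600 + 192 + 4380 = 13176
EV(B) = 0.32 × 4000 + 0.34 × 13500 + 0.3 × 8700 + 0.04 × 17800 = 1280 + 4590 + 2610 + 712 = 9192
EV(C) = 0.25 × 19500 + 0.5 × 19300 + 0.25 × 10100 = 4875 + 9650 + 2525 = 17050
Overall = 0.29 × 13176 + 0.43 × 9192 + 0.28 × 17050 = 3821.04 + 3952.56 + 4774 = 12547.6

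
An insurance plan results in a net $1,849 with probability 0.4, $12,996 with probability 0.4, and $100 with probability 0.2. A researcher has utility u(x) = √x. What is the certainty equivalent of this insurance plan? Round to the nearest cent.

E[u] = 0.4·√1849 + 0.4·√12996 + 0.2·√100 = 0.4·43 + 0.4·114 + 0.2·10 = 64.8
CE = (64.8)² = 4199.04

$4,199.04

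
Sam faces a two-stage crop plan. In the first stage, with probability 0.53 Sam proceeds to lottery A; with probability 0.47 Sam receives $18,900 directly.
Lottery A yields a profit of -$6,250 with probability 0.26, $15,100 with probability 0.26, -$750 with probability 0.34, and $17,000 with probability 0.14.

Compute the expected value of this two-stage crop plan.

EV(A) = 0.26 × (-6250) + 0.26 × 15100 + 0.34 × (-750) + 0.14 × 17000 = -1625 + 3926 − 255 + 2380 = 4426
Branch B: 18900 (certain)
Overall = 0.53 × 4426 + 0.47 × 18900 = 2345.78 + 8883 = 11228.78

$11,228.78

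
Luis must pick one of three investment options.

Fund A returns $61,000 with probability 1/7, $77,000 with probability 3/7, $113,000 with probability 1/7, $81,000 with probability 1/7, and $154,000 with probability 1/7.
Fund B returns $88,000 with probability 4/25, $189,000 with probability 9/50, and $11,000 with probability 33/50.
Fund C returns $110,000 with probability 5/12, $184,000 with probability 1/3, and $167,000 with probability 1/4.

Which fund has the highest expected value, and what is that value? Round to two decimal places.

Fund C ($148,916.67)

Fund A = 1/7 × 61000 + 3/7 × 77000 + 1/7 × 113000 + 1/7 × 81000 + 1/7 × 154000 = 8714.2857 + 33000 + 16142.8571 + 11571.4286 + 22000 = 91428.5714
Fund B = 4/25 × 88000 + 9/50 × 189000 + 33/50 × 11000 = 14080 + 34020 + 7260 = 55360
Fund C = 5/12 × 110000 + 1/3 × 184000 + 1/4 × 167000 = 45833.3333 + 61333.3333 + 41750 = 148916.6667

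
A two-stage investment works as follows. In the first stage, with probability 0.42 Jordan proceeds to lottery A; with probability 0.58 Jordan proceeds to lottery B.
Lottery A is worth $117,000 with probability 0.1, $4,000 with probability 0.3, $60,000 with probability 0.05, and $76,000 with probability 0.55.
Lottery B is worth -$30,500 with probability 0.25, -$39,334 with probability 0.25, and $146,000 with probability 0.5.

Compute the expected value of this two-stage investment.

$56,448.07

EV(A) = 0.1 × 117000 + 0.3 × 4000 + 0.05 × 60000 + 0.55 × 76000 = 11700 + 1200 + 3000 + 41800 = 57700
EV(B) = 0.25 × (-30500) + 0.25 × (-39334) + 0.5 × 146000 = -7625 − 9833.5 + 73000 = 55541.5
Overall = 0.42 × 57700 + 0.58 × 55541.5 = 24234 + 32214.07 = 56448.07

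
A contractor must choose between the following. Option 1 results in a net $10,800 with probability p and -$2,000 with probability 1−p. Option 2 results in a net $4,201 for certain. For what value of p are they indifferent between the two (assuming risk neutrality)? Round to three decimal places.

p = 0.484

p·10800 + (1−p)·(-2000) = 4201
12800p − 2000 = 4201
p = (4201 + 2000) / 12800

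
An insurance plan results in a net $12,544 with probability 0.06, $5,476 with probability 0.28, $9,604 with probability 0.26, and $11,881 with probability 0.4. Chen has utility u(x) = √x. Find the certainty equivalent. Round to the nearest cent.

E[u] = 0.06·√12544 + 0.28·√5476 + 0.26·√9604 + 0.4·√11881 = 0.06·112 + 0.28·74 + 0.26·98 + 0.4·109 = 96.52
CE = (96.52)² = 9316.1104

$9,316.11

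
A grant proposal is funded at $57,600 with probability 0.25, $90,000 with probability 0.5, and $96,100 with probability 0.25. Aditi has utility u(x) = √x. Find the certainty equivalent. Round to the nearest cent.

$82,656.25

E[u] = 0.25·√57600 + 0.5·√90000 + 0.25·√96100 = 0.25·240 + 0.5·300 + 0.25·310 = 287.5
CE = (287.5)² = 82656.25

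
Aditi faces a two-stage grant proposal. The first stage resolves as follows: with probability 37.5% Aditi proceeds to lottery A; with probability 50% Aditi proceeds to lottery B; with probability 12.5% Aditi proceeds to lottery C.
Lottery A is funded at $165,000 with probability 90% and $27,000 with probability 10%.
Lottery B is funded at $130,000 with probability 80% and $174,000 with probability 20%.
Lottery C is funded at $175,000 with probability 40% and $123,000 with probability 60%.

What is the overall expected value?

$144,075

EV(A) = 0.9 × 165000 + 0.1 × 27000 = 148500 + 2700 = 151200
EV(B) = 0.8 × 130000 + 0.2 × 174000 = 104000 + 34800 = 138800
EV(C) = 0.4 × 175000 + 0.6 × 123000 = 70000 + 73800 = 143800
Overall = 0.375 × 151200 + 0.5 × 138800 + 0.125 × 143800 = 56700 + 69400 + 17975 = 144075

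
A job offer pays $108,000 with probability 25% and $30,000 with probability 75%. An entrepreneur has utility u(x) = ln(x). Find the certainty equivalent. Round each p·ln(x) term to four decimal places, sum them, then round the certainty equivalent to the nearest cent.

E[u] = 0.25·ln(108000) + 0.75·ln(30000) = 2.8975 + 7.7317 = 10.6292
CE = e^10.6292 ≈ 41324.05

$41,324.05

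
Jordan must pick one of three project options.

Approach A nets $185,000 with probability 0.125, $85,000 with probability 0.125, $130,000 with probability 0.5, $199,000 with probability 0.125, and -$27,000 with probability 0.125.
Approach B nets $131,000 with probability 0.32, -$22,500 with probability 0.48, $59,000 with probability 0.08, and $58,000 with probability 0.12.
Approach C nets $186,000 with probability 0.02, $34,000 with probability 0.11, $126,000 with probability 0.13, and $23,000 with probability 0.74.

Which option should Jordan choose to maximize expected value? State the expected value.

Approach A ($120,250)

Approach A = 0.125 × 185000 + 0.125 × 85000 + 0.5 × 130000 + 0.125 × 199000 + 0.125 × (-27000) = 23125 + 10625 + 65000 + 24875 − 3375 = 120250
Approach B = 0.32 × 131000 + 0.48 × (-22500) + 0.08 × 59000 + 0.12 × 58000 = 41920 − 10800 + 4720 + 6960 = 42800
Approach C = 0.02 × 186000 + 0.11 × 34000 + 0.13 × 126000 + 0.74 × 23000 = 3720 + 3740 + 16380 + 17020 = 40860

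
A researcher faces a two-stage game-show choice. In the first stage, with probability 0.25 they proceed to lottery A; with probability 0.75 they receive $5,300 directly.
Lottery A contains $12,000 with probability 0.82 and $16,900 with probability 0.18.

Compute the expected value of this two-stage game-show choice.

$7,195.50

EV(A) = 0.82 × 12000 + 0.18 × 16900 = 9840 + 3042 = 12882
Branch B: 5300 (certain)
Overall = 0.25 × 12882 + 0.75 × 5300 = 3220.5 + 3975 = 7195.5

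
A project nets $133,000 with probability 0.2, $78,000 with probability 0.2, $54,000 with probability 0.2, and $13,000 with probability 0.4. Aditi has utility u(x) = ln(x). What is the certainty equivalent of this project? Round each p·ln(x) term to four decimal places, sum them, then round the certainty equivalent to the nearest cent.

$39,375.54

E[u] = 0.2·ln(133000) + 0.2·ln(78000) + 0.2·ln(54000) + 0.4·ln(13000) = 2.3596 + 2.2529 + 2.1793 + 3.7891 = 10.5809
CE = e^10.5809 ≈ 39375.54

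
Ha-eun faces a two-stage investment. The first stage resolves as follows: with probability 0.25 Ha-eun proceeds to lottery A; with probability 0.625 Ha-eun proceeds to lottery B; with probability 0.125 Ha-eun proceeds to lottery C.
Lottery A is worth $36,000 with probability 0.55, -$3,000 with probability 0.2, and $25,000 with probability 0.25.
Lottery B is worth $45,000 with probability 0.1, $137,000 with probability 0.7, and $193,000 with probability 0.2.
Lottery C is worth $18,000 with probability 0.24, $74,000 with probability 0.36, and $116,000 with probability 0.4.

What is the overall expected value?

$102,907.50

EV(A) = 0.55 × 36000 + 0.2 × (-3000) + 0.25 × 25000 = 19800 − 600 + 6250 = 25450
EV(B) = 0.1 × 45000 + 0.7 × 137000 + 0.2 × 193000 = 4500 + 95900 + 38600 = 139000
EV(C) = 0.24 × 18000 + 0.36 × 74000 + 0.4 × 116000 = 4320 + 26640 + 46400 = 77360
Overall = 0.25 × 25450 + 0.625 × 139000 + 0.125 × 77360 = 6362.5 + 86875 + 9670 = 102907.5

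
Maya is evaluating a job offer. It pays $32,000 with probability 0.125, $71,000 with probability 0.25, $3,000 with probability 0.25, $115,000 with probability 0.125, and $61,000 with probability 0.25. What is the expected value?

EV = 0.125 × 32000 + 0.25 × 71000 + 0.25 × 3000 + 0.125 × 115000 + 0.25 × 61000 = 4000 + 17750 + 750 + 14375 + 15250 = 52125

$52,125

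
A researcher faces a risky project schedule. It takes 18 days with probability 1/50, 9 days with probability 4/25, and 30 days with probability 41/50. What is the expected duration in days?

EV = 1/50 × 18 + 4/25 × 9 + 41/50 × 30 = 0.36 + 1.44 + 24.6 = 26.4

26.4 days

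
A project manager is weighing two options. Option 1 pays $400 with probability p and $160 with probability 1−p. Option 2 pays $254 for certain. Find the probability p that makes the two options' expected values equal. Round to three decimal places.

p·400 + (1−p)·160 = 254
240p + 160 = 254
p = (254 − 160) / 240

p = 0.392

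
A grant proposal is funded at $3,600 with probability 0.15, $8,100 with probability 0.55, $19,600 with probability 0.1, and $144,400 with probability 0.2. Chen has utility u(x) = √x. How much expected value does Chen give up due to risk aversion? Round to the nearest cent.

E[u] = 0.15·√3600 + 0.55·√8100 + 0.1·√19600 + 0.2·√144400 = 0.15·60 + 0.55·90 + 0.1·140 + 0.2·380 = 148.5
CE = (148.5)² = 22052.25
Risk premium = EV − CE = 35835 − 22052.25 = 13782.75

$13,782.75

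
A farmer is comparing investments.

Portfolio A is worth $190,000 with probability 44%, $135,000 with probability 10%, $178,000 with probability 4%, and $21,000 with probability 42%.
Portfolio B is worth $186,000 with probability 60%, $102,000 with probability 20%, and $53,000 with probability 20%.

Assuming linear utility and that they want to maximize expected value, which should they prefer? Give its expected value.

Portfolio B ($142,600)

Portfolio A = 0.44 × 190000 + 0.1 × 135000 + 0.04 × 178000 + 0.42 × 21000 = 83600 + 13500 + 7120 + 8820 = 113040
Portfolio B = 0.6 × 186000 + 0.2 × 102000 + 0.2 × 53000 = 111600 + 20400 + 10600 = 142600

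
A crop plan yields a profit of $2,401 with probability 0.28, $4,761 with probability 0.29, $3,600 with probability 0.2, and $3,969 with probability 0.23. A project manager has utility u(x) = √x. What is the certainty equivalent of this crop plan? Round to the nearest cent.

E[u] = 0.28·√2401 + 0.29·√4761 + 0.2·√3600 + 0.23·√3969 = 0.28·49 + 0.29·69 + 0.2·60 + 0.23·63 = 60.22
CE = (60.22)² = 3626.4484

$3,626.45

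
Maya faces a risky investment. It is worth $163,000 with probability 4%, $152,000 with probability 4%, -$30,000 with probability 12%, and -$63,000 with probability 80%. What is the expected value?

-$41,400

EV = 0.04 × 163000 + 0.04 × 152000 + 0.12 × (-30000) + 0.8 × (-63000) = 6520 + 6080 − 3600 − 50400 = -41400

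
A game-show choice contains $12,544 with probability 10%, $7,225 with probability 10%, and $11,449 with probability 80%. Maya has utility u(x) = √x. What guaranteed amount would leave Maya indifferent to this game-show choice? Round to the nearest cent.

E[u] = 0.1·√12544 + 0.1·√7225 + 0.8·√11449 = 0.1·112 + 0.1·85 + 0.8·107 = 105.3
CE = (105.3)² = 11088.09

$11,088.09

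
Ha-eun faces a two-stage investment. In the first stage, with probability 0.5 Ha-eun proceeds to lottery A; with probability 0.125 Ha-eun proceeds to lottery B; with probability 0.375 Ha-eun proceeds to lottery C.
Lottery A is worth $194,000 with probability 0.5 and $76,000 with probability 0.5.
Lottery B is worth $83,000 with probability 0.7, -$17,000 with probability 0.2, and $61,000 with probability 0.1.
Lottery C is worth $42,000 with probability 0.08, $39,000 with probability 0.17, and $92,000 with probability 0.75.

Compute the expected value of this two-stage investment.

EV(A) = 0.5 × 194000 + 0.5 × 76000 = 97000 + 38000 = 135000
EV(B) = 0.7 × 83000 + 0.2 × (-17000) + 0.1 × 61000 = 58100 − 3400 + 6100 = 60800
EV(C) = 0.08 × 42000 + 0.17 × 39000 + 0.75 × 92000 = 3360 + 6630 + 69000 = 78990
Overall = 0.5 × 135000 + 0.125 × 60800 + 0.375 × 78990 = 67500 + 7600 + 29621.25 = 104721.25

$104,721.25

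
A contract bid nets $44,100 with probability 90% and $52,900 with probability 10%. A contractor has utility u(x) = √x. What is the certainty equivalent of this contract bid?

$44,944

E[u] = 0.9·√44100 + 0.1·√52900 = 0.9·210 + 0.1·230 = 212
CE = (212)² = 44944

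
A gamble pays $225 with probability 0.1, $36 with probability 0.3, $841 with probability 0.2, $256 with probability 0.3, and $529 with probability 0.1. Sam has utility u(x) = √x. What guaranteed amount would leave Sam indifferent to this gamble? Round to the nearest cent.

E[u] = 0.1·√225 + 0.3·√36 + 0.2·√841 + 0.3·√256 + 0.1·√529 = 0.1·15 + 0.3·6 + 0.2·29 + 0.3·16 + 0.1·23 = 16.2
CE = (16.2)² = 262.44

$262.44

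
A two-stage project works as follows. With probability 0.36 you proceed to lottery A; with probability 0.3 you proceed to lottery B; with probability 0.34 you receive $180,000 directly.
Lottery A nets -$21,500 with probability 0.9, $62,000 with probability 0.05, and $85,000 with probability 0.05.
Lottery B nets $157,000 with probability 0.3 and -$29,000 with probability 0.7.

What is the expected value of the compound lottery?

$64,920

EV(A) = 0.9 × (-21500) + 0.05 × 62000 + 0.05 × 85000 = -19350 + 3100 + 4250 = -12000
EV(B) = 0.3 × 157000 + 0.7 × (-29000) = 47100 − 20300 = 26800
Branch C: 180000 (certain)
Overall = 0.36 × (-12000) + 0.3 × 26800 + 0.34 × 180000 = -4320 + 8040 + 61200 = 64920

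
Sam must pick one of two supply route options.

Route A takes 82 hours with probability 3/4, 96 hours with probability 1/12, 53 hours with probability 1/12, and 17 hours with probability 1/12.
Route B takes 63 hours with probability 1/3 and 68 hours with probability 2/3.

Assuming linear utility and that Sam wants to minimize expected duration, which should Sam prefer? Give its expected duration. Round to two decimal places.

Route B (66.33 hours)

Route A = 3/4 × 82 + 1/12 × 96 + 1/12 × 53 + 1/12 × 17 = 61.5 + 8 + 4.4167 + 1.4167 = 75.3333
Route B = 1/3 × 63 + 2/3 × 68 = 21 + 45.3333 = 66.3333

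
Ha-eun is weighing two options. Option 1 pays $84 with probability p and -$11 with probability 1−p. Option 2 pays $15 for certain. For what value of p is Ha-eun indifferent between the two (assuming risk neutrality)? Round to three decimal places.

p·84 + (1−p)·(-11) = 15
95p − 11 = 15
p = (15 + 11) / 95

p = 0.274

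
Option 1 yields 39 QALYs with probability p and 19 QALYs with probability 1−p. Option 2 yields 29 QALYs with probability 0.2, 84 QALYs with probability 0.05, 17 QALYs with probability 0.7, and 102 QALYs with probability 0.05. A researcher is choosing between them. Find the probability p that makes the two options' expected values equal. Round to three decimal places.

p = 0.400

EV(Option 2) = 0.2 × 29 + 0.05 × 84 + 0.7 × 17 + 0.05 × 102 = 5.8 + 4.2 + 11.9 + 5.1 = 27
p·39 + (1−p)·19 = 27
20p + 19 = 27
p = (27 − 19) / 20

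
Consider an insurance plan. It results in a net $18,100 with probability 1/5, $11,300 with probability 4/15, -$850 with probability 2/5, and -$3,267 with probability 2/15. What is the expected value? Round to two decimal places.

EV = 1/5 × 18100 + 4/15 × 11300 + 2/5 × (-850) + 2/15 × (-3267) = 3620 + 3013.3333 − 340 − 435.6 = 5857.7333

$5,857.73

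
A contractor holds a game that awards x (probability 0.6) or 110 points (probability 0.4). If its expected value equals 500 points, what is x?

x = 760 points

0.6·x + 0.4·110 = 500
0.6·x = 500 − 44 = 456
x = 456 / 0.6 = 760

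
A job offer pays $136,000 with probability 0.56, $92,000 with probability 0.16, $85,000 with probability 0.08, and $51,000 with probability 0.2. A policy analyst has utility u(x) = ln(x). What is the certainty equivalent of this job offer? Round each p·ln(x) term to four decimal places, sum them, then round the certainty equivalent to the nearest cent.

$101,113.61

E[u] = 0.56·ln(136000) + 0.16·ln(92000) + 0.08·ln(85000) + 0.2·ln(51000) = 6.6194 + 1.8287 + 0.9080 + 2.1679 = 11.5240
CE = e^11.5240 ≈ 101113.61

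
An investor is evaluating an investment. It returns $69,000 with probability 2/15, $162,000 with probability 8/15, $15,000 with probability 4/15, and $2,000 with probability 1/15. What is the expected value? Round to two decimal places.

EV = 2/15 × 69000 + 8/15 × 162000 + 4/15 × 15000 + 1/15 × 2000 = 9200 + 86400 + 4000 + 133.3333 = 99733.3333

$99,733.33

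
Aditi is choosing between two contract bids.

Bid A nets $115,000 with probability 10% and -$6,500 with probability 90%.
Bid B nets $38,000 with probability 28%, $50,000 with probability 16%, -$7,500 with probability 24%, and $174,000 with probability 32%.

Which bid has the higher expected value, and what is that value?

Bid B ($72,520)

Bid A = 0.1 × 115000 + 0.9 × (-6500) = 11500 − 5850 = 5650
Bid B = 0.28 × 38000 + 0.16 × 50000 + 0.24 × (-7500) + 0.32 × 174000 = 10640 + 8000 − 1800 + 55680 = 72520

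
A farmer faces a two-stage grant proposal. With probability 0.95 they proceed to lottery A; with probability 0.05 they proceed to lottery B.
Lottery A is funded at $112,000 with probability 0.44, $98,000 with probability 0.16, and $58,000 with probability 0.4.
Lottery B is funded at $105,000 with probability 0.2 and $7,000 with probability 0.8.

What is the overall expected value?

$85,082

EV(A) = 0.44 × 112000 + 0.16 × 98000 + 0.4 × 58000 = 49280 + 15680 + 23200 = 88160
EV(B) = 0.2 × 105000 + 0.8 × 7000 = 21000 + 5600 = 26600
Overall = 0.95 × 88160 + 0.05 × 26600 = 83752 + 1330 = 85082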